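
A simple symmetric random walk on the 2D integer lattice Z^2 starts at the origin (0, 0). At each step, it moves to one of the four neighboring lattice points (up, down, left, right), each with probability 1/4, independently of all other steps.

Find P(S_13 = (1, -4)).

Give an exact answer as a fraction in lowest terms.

Let h be the number of horizontal steps (so 13-h are vertical). To end at (1,-4) need (h+1)/2 right-steps and ((13-h)-4)/2 up-steps.
Sum over h with 1 ≤ h ≤ 9, h ≡ 1 (mod 2), 13-h ≡ 0 (mod 2):
h=1: C(13,1)·C(1,1)·C(12,4) = 13·1·495 = 6435
h=3: C(13,3)·C(3,2)·C(10,3) = 286·3·120 = 102960
h=5: C(13,5)·C(5,3)·C(8,2) = 1287·10·28 = 360360
h=7: C(13,7)·C(7,4)·C(6,1) = 1716·35·6 = 360360
h=9: C(13,9)·C(9,5)·C(4,0) = 715·126·1 = 90090
Total favorable: 920205
Total paths: 4^13 = 67108864
P = 920205/67108864 = 920205/67108864

Answer: 920205/67108864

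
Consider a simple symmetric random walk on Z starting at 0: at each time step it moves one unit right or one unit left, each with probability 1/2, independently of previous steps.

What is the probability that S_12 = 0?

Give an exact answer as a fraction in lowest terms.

To return to 0 after 12 steps: need exactly 6 steps of +1 and 6 of -1.
Favorable paths: C(12,6) = 924
Total paths: 2^12 = 4096
P = 924/4096 = 231/1024

Answer: 231/1024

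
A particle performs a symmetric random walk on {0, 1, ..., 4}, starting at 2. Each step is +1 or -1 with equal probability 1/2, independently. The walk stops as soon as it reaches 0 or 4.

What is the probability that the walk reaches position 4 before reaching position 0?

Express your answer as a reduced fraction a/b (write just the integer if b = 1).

Answer: 1/2

Derivation:
Symmetric walk (p = 1/2): the harmonic-function argument gives P(hit 4 before 0 | start at 2) = a/N.
P = 2/4 = 1/2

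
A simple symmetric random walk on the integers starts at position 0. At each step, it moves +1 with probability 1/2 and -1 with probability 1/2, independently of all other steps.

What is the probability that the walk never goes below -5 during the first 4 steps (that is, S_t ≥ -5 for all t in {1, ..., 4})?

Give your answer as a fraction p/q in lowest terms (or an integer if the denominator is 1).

Answer: 1

Derivation:
Let f(t,s) = #length-t paths at position s with S_1..S_t all ≥ -5.
f(t,s) = f(t-1,s-1) + f(t-1,s+1) for s ≥ -5; f(t,s) = 0 for s < -5.
t=0: f(0,0)=1
t=1: f(1,-1)=1 f(1,1)=1
t=2: f(2,-2)=1 f(2,0)=2 f(2,2)=1
t=3: f(3,-3)=1 f(3,-1)=3 f(3,1)=3 f(3,3)=1
t=4: f(4,-4)=1 f(4,-2)=4 f(4,0)=6 f(4,2)=4 f(4,4)=1
Σ_s f(4,s) = 16
P = 16/16 = 1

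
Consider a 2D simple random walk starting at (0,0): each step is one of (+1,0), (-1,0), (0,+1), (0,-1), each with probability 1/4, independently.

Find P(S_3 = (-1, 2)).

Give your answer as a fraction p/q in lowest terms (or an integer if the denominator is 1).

Let h be the number of horizontal steps (so 3-h are vertical). To end at (-1,2) need (h-1)/2 right-steps and ((3-h)+2)/2 up-steps.
Sum over h with 1 ≤ h ≤ 1, h ≡ 1 (mod 2), 3-h ≡ 0 (mod 2):
h=1: C(3,1)·C(1,0)·C(2,2) = 3·1·1 = 3
Total favorable: 3
Total paths: 4^3 = 64
P = 3/64 = 3/64

Answer: 3/64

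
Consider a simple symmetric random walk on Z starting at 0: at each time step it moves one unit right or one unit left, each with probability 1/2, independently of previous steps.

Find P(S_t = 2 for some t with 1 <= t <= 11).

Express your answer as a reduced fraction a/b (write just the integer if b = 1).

Count via complement. Let g(t,s) = #length-t paths at position s with S_1..S_t all ≠ 2.
g(t,s) = g(t-1,s-1) + g(t-1,s+1) for s ≠ 2; g(t,2) = 0.
t=0: g(0,0)=1
t=1: g(1,-1)=1 g(1,1)=1
t=2: g(2,-2)=1 g(2,0)=2
t=3: g(3,-3)=1 g(3,-1)=3 g(3,1)=2
t=4: g(4,-4)=1 g(4,-2)=4 g(4,0)=5
t=5: g(5,-5)=1 g(5,-3)=5 g(5,-1)=9 g(5,1)=5
t=6: g(6,-6)=1 g(6,-4)=6 g(6,-2)=14 g(6,0)=14
t=7: g(7,-7)=1 g(7,-5)=7 g(7,-3)=20 g(7,-1)=28 g(7,1)=14
t=8: g(8,-8)=1 g(8,-6)=8 g(8,-4)=27 g(8,-2)=48 g(8,0)=42
t=9: g(9,-9)=1 g(9,-7)=9 g(9,-5)=35 g(9,-3)=75 g(9,-1)=90 g(9,1)=42
t=10: g(10,-10)=1 g(10,-8)=10 g(10,-6)=44 g(10,-4)=110 g(10,-2)=165 g(10,0)=132
t=11: g(11,-11)=1 g(11,-9)=11 g(11,-7)=54 g(11,-5)=154 g(11,-3)=275 g(11,-1)=297 g(11,1)=132
Paths never hitting 2: Σ_s g(11,s) = 924
Paths hitting 2: 2^11 - 924 = 1124
P = 1124/2048 = 281/512

Answer: 281/512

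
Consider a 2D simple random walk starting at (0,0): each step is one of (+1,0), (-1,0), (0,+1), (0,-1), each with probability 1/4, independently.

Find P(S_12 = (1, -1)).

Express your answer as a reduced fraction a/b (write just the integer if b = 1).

Answer: 22869/524288

Derivation:
Let h be the number of horizontal steps (so 12-h are vertical). To end at (1,-1) need (h+1)/2 right-steps and ((12-h)-1)/2 up-steps.
Sum over h with 1 ≤ h ≤ 11, h ≡ 1 (mod 2), 12-h ≡ 1 (mod 2):
h=1: C(12,1)·C(1,1)·C(11,5) = 12·1·462 = 5544
h=3: C(12,3)·C(3,2)·C(9,4) = 220·3·126 = 83160
h=5: C(12,5)·C(5,3)·C(7,3) = 792·10·35 = 277200
h=7: C(12,7)·C(7,4)·C(5,2) = 792·35·10 = 277200
h=9: C(12,9)·C(9,5)·C(3,1) = 220·126·3 = 83160
h=11: C(12,11)·C(11,6)·C(1,0) = 12·462·1 = 5544
Total favorable: 731808
Total paths: 4^12 = 16777216
P = 731808/16777216 = 22869/524288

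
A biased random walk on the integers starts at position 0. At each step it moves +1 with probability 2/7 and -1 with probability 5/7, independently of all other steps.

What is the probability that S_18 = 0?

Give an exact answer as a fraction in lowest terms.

Answer: 48620000000000/1628413597910449

Derivation:
To be at 0 after 18 steps: need exactly 9 steps of +1 and 9 of -1.
Number of such sequences: C(18,9) = 48620
Each has probability (2/7)^9 · (5/7)^9 = 1000000000/1628413597910449
P = 48620 · 1000000000/1628413597910449 = 48620000000000/1628413597910449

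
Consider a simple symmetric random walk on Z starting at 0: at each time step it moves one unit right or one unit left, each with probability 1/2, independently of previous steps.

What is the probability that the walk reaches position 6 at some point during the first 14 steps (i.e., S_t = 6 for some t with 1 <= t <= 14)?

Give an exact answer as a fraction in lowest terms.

Count via complement. Let g(t,s) = #length-t paths at position s with S_1..S_t all ≠ 6.
g(t,s) = g(t-1,s-1) + g(t-1,s+1) for s ≠ 6; g(t,6) = 0.
t=0: g(0,0)=1
t=1: g(1,-1)=1 g(1,1)=1
t=2: g(2,-2)=1 g(2,0)=2 g(2,2)=1
t=3: g(3,-3)=1 g(3,-1)=3 g(3,1)=3 g(3,3)=1
t=4: g(4,-4)=1 g(4,-2)=4 g(4,0)=6 g(4,2)=4 g(4,4)=1
t=5: g(5,-5)=1 g(5,-3)=5 g(5,-1)=10 g(5,1)=10 g(5,3)=5 g(5,5)=1
t=6: g(6,-6)=1 g(6,-4)=6 g(6,-2)=15 g(6,0)=20 g(6,2)=15 g(6,4)=6
t=7: g(7,-7)=1 g(7,-5)=7 g(7,-3)=21 g(7,-1)=35 g(7,1)=35 g(7,3)=21 g(7,5)=6
t=8: g(8,-8)=1 g(8,-6)=8 g(8,-4)=28 g(8,-2)=56 g(8,0)=70 g(8,2)=56 g(8,4)=27
t=9: g(9,-9)=1 g(9,-7)=9 g(9,-5)=36 g(9,-3)=84 g(9,-1)=126 g(9,1)=126 g(9,3)=83 g(9,5)=27
t=10: g(10,-10)=1 g(10,-8)=10 g(10,-6)=45 g(10,-4)=120 g(10,-2)=210 g(10,0)=252 g(10,2)=209 g(10,4)=110
t=11: g(11,-11)=1 g(11,-9)=11 g(11,-7)=55 g(11,-5)=165 g(11,-3)=330 g(11,-1)=462 g(11,1)=461 g(11,3)=319 g(11,5)=110
t=12: g(12,-12)=1 g(12,-10)=12 g(12,-8)=66 g(12,-6)=220 g(12,-4)=495 g(12,-2)=792 g(12,0)=923 g(12,2)=780 g(12,4)=429
t=13: g(13,-13)=1 g(13,-11)=13 g(13,-9)=78 g(13,-7)=286 g(13,-5)=715 g(13,-3)=1287 g(13,-1)=1715 g(13,1)=1703 g(13,3)=1209 g(13,5)=429
t=14: g(14,-14)=1 g(14,-12)=14 g(14,-10)=91 g(14,-8)=364 g(14,-6)=1001 g(14,-4)=2002 g(14,-2)=3002 g(14,0)=3418 g(14,2)=2912 g(14,4)=1638
Paths never hitting 6: Σ_s g(14,s) = 14443
Paths hitting 6: 2^14 - 14443 = 1941
P = 1941/16384 = 1941/16384

Answer: 1941/16384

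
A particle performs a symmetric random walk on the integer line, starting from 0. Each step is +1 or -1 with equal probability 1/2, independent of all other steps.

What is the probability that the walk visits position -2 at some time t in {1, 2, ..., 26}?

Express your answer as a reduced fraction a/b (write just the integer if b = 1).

Count via complement. Let g(t,s) = #length-t paths at position s with S_1..S_t all ≠ -2.
g(t,s) = g(t-1,s-1) + g(t-1,s+1) for s ≠ -2; g(t,-2) = 0.
t=0: g(0,0)=1
t=1: g(1,-1)=1 g(1,1)=1
t=2: g(2,0)=2 g(2,2)=1
t=3: g(3,-1)=2 g(3,1)=3 g(3,3)=1
t=4: g(4,0)=5 g(4,2)=4 g(4,4)=1
t=5: g(5,-1)=5 g(5,1)=9 g(5,3)=5 g(5,5)=1
t=6: g(6,0)=14 g(6,2)=14 g(6,4)=6 g(6,6)=1
t=7: g(7,-1)=14 g(7,1)=28 g(7,3)=20 g(7,5)=7 g(7,7)=1
t=8: g(8,0)=42 g(8,2)=48 g(8,4)=27 g(8,6)=8 g(8,8)=1
t=9: g(9,-1)=42 g(9,1)=90 g(9,3)=75 g(9,5)=35 g(9,7)=9 g(9,9)=1
t=10: g(10,0)=132 g(10,2)=165 g(10,4)=110 g(10,6)=44 g(10,8)=10 g(10,10)=1
t=11: g(11,-1)=132 g(11,1)=297 g(11,3)=275 g(11,5)=154 g(11,7)=54 g(11,9)=11 g(11,11)=1
t=12: g(12,0)=429 g(12,2)=572 g(12,4)=429 g(12,6)=208 g(12,8)=65 g(12,10)=12 g(12,12)=1
t=13: g(13,-1)=429 g(13,1)=1001 g(13,3)=1001 g(13,5)=637 g(13,7)=273 g(13,9)=77 g(13,11)=13 g(13,13)=1
t=14: g(14,0)=1430 g(14,2)=2002 g(14,4)=1638 g(14,6)=910 g(14,8)=350 g(14,10)=90 g(14,12)=14 g(14,14)=1
t=15: g(15,-1)=1430 g(15,1)=3432 g(15,3)=3640 g(15,5)=2548 g(15,7)=1260 g(15,9)=440 g(15,11)=104 g(15,13)=15 g(15,15)=1
t=16: g(16,0)=4862 g(16,2)=7072 g(16,4)=6188 g(16,6)=3808 g(16,8)=1700 g(16,10)=544 g(16,12)=119 g(16,14)=16 g(16,16)=1
t=17: g(17,-1)=4862 g(17,1)=11934 g(17,3)=13260 g(17,5)=9996 g(17,7)=5508 g(17,9)=2244 g(17,11)=663 g(17,13)=135 g(17,15)=17 g(17,17)=1
t=18: g(18,0)=16796 g(18,2)=25194 g(18,4)=23256 g(18,6)=15504 g(18,8)=7752 g(18,10)=2907 g(18,12)=798 g(18,14)=152 g(18,16)=18 g(18,18)=1
t=19: g(19,-1)=16796 g(19,1)=41990 g(19,3)=48450 g(19,5)=38760 g(19,7)=23256 g(19,9)=10659 g(19,11)=3705 g(19,13)=950 g(19,15)=170 g(19,17)=19 g(19,19)=1
t=20: g(20,0)=58786 g(20,2)=90440 g(20,4)=87210 g(20,6)=62016 g(20,8)=33915 g(20,10)=14364 g(20,12)=4655 g(20,14)=1120 g(20,16)=189 g(20,18)=20 g(20,20)=1
t=21: g(21,-1)=58786 g(21,1)=149226 g(21,3)=177650 g(21,5)=149226 g(21,7)=95931 g(21,9)=48279 g(21,11)=19019 g(21,13)=5775 g(21,15)=1309 g(21,17)=209 g(21,19)=21 g(21,21)=1
t=22: g(22,0)=208012 g(22,2)=326876 g(22,4)=326876 g(22,6)=245157 g(22,8)=144210 g(22,10)=67298 g(22,12)=24794 g(22,14)=7084 g(22,16)=1518 g(22,18)=230 g(22,20)=22 g(22,22)=1
t=23: g(23,-1)=208012 g(23,1)=534888 g(23,3)=653752 g(23,5)=572033 g(23,7)=389367 g(23,9)=211508 g(23,11)=92092 g(23,13)=31878 g(23,15)=8602 g(23,17)=1748 g(23,19)=252 g(23,21)=23 g(23,23)=1
t=24: g(24,0)=742900 g(24,2)=1188640 g(24,4)=1225785 g(24,6)=961400 g(24,8)=600875 g(24,10)=303600 g(24,12)=123970 g(24,14)=40480 g(24,16)=10350 g(24,18)=2000 g(24,20)=275 g(24,22)=24 g(24,24)=1
t=25: g(25,-1)=742900 g(25,1)=1931540 g(25,3)=2414425 g(25,5)=2187185 g(25,7)=1562275 g(25,9)=904475 g(25,11)=427570 g(25,13)=164450 g(25,15)=50830 g(25,17)=12350 g(25,19)=2275 g(25,21)=299 g(25,23)=25 g(25,25)=1
t=26: g(26,0)=2674440 g(26,2)=4345965 g(26,4)=4601610 g(26,6)=3749460 g(26,8)=2466750 g(26,10)=1332045 g(26,12)=592020 g(26,14)=215280 g(26,16)=63180 g(26,18)=14625 g(26,20)=2574 g(26,22)=324 g(26,24)=26 g(26,26)=1
Paths never hitting -2: Σ_s g(26,s) = 20058300
Paths hitting -2: 2^26 - 20058300 = 47050564
P = 47050564/67108864 = 11762641/16777216

Answer: 11762641/16777216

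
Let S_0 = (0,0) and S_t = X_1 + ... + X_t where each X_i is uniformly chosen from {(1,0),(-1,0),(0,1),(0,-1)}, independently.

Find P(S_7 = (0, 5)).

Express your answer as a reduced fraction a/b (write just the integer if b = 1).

Let h be the number of horizontal steps (so 7-h are vertical). To end at (0,5) need (h+0)/2 right-steps and ((7-h)+5)/2 up-steps.
Sum over h with 0 ≤ h ≤ 2, h ≡ 0 (mod 2), 7-h ≡ 1 (mod 2):
h=0: C(7,0)·C(0,0)·C(7,6) = 1·1·7 = 7
h=2: C(7,2)·C(2,1)·C(5,5) = 21·2·1 = 42
Total favorable: 49
Total paths: 4^7 = 16384
P = 49/16384 = 49/16384

Answer: 49/16384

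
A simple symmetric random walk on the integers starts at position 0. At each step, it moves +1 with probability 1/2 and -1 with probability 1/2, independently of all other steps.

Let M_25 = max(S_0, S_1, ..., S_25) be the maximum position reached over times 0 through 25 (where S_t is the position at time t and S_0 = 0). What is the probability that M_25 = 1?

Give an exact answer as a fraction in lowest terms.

Let M_25 = max(S_0,...,S_25). Use the reflection principle: for j ≥ 1, #{paths with M_25 ≥ j} = #{S_25 ≥ j} + #{S_25 ≥ j+1}.
By reflection, #{M_25 ≥ 1} = #{S_25 ≥ 1} + #{S_25 ≥ 2} = 16777216 + 11576916 = 28354132.
#{M_25 ≥ 2} = #{S_25 ≥ 2} + #{S_25 ≥ 3} = 11576916 + 11576916 = 23153832.
#{M_25 = 1} = 28354132 - 23153832 = 5200300.
P(M_25 = 1) = 5200300/33554432 = 1300075/8388608

Answer: 1300075/8388608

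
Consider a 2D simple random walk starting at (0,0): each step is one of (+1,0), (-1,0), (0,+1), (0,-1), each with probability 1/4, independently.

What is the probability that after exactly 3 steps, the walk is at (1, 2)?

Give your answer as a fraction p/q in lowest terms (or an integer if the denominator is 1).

Answer: 3/64

Derivation:
Let h be the number of horizontal steps (so 3-h are vertical). To end at (1,2) need (h+1)/2 right-steps and ((3-h)+2)/2 up-steps.
Sum over h with 1 ≤ h ≤ 1, h ≡ 1 (mod 2), 3-h ≡ 0 (mod 2):
h=1: C(3,1)·C(1,1)·C(2,2) = 3·1·1 = 3
Total favorable: 3
Total paths: 4^3 = 64
P = 3/64 = 3/64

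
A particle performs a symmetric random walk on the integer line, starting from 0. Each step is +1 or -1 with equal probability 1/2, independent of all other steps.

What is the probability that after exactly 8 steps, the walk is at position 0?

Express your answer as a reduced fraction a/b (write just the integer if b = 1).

Answer: 35/128

Derivation:
To return to 0 after 8 steps: need exactly 4 steps of +1 and 4 of -1.
Favorable paths: C(8,4) = 70
Total paths: 2^8 = 256
P = 70/256 = 35/128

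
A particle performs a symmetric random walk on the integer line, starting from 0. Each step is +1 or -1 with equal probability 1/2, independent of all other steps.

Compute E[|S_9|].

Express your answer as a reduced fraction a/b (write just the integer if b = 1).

S_9 takes values m ≡ 1 (mod 2) with |m| ≤ 9; P(S_9=m) = C(9,(9+m)/2)/2^9.
Total paths: 2^9 = 512
Distribution: P(S=-9)=1/512, P(S=-7)=9/512, P(S=-5)=36/512, P(S=-3)=84/512, P(S=-1)=126/512, P(S=1)=126/512, P(S=3)=84/512, P(S=5)=36/512, P(S=7)=9/512, P(S=9)=1/512
E[|S_9|] = Σ_m |m|·P(S_9=m) = 1260/512 = 315/128

Answer: 315/128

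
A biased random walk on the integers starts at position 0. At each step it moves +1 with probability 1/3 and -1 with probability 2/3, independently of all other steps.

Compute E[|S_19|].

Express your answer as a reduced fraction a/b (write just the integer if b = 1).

Answer: 2556256903/387420489

Derivation:
S_19 takes values m ≡ 1 (mod 2) with |m| ≤ 19; P(S_19=m) = C(19,(19+m)/2) · (1/3)^((19+m)/2) · (2/3)^((19-m)/2).
Distribution: P(S=-19)=524288/1162261467, P(S=-17)=4980736/1162261467, P(S=-15)=2490368/129140163, P(S=-13)=21168128/387420489, P(S=-11)=42336256/387420489, P(S=-9)=21168128/129140163, P(S=-7)=74088448/387420489, P(S=-5)=68796416/387420489, P(S=-3)=17199104/129140163, P(S=-1)=94595072/1162261467, P(S=1)=47297536/1162261467, P(S=3)=2149888/129140163, P(S=5)=2149888/387420489, P(S=7)=578816/387420489, P(S=9)=41344/129140163, P(S=11)=20672/387420489, P(S=13)=2584/387420489, P(S=15)=76/129140163, P(S=17)=38/1162261467, P(S=19)=1/1162261467
E[|S_19|] = Σ_m |m|·P(S_19=m) = 2556256903/387420489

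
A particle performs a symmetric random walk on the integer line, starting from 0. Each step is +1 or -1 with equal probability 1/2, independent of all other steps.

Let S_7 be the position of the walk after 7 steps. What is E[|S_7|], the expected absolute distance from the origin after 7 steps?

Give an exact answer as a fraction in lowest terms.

S_7 takes values m ≡ 1 (mod 2) with |m| ≤ 7; P(S_7=m) = C(7,(7+m)/2)/2^7.
Total paths: 2^7 = 128
Distribution: P(S=-7)=1/128, P(S=-5)=7/128, P(S=-3)=21/128, P(S=-1)=35/128, P(S=1)=35/128, P(S=3)=21/128, P(S=5)=7/128, P(S=7)=1/128
E[|S_7|] = Σ_m |m|·P(S_7=m) = 280/128 = 35/16

Answer: 35/16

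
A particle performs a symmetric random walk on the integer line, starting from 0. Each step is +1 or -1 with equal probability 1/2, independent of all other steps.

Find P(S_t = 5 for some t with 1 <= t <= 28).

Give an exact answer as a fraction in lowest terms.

Count via complement. Let g(t,s) = #length-t paths at position s with S_1..S_t all ≠ 5.
g(t,s) = g(t-1,s-1) + g(t-1,s+1) for s ≠ 5; g(t,5) = 0.
t=0: g(0,0)=1
t=1: g(1,-1)=1 g(1,1)=1
t=2: g(2,-2)=1 g(2,0)=2 g(2,2)=1
t=3: g(3,-3)=1 g(3,-1)=3 g(3,1)=3 g(3,3)=1
t=4: g(4,-4)=1 g(4,-2)=4 g(4,0)=6 g(4,2)=4 g(4,4)=1
t=5: g(5,-5)=1 g(5,-3)=5 g(5,-1)=10 g(5,1)=10 g(5,3)=5
t=6: g(6,-6)=1 g(6,-4)=6 g(6,-2)=15 g(6,0)=20 g(6,2)=15 g(6,4)=5
t=7: g(7,-7)=1 g(7,-5)=7 g(7,-3)=21 g(7,-1)=35 g(7,1)=35 g(7,3)=20
t=8: g(8,-8)=1 g(8,-6)=8 g(8,-4)=28 g(8,-2)=56 g(8,0)=70 g(8,2)=55 g(8,4)=20
t=9: g(9,-9)=1 g(9,-7)=9 g(9,-5)=36 g(9,-3)=84 g(9,-1)=126 g(9,1)=125 g(9,3)=75
t=10: g(10,-10)=1 g(10,-8)=10 g(10,-6)=45 g(10,-4)=120 g(10,-2)=210 g(10,0)=251 g(10,2)=200 g(10,4)=75
t=11: g(11,-11)=1 g(11,-9)=11 g(11,-7)=55 g(11,-5)=165 g(11,-3)=330 g(11,-1)=461 g(11,1)=451 g(11,3)=275
t=12: g(12,-12)=1 g(12,-10)=12 g(12,-8)=66 g(12,-6)=220 g(12,-4)=495 g(12,-2)=791 g(12,0)=912 g(12,2)=726 g(12,4)=275
t=13: g(13,-13)=1 g(13,-11)=13 g(13,-9)=78 g(13,-7)=286 g(13,-5)=715 g(13,-3)=1286 g(13,-1)=1703 g(13,1)=1638 g(13,3)=1001
t=14: g(14,-14)=1 g(14,-12)=14 g(14,-10)=91 g(14,-8)=364 g(14,-6)=1001 g(14,-4)=2001 g(14,-2)=2989 g(14,0)=3341 g(14,2)=2639 g(14,4)=1001
t=15: g(15,-15)=1 g(15,-13)=15 g(15,-11)=105 g(15,-9)=455 g(15,-7)=1365 g(15,-5)=3002 g(15,-3)=4990 g(15,-1)=6330 g(15,1)=5980 g(15,3)=3640
t=16: g(16,-16)=1 g(16,-14)=16 g(16,-12)=120 g(16,-10)=560 g(16,-8)=1820 g(16,-6)=4367 g(16,-4)=7992 g(16,-2)=11320 g(16,0)=12310 g(16,2)=9620 g(16,4)=3640
t=17: g(17,-17)=1 g(17,-15)=17 g(17,-13)=136 g(17,-11)=680 g(17,-9)=2380 g(17,-7)=6187 g(17,-5)=12359 g(17,-3)=19312 g(17,-1)=23630 g(17,1)=21930 g(17,3)=13260
t=18: g(18,-18)=1 g(18,-16)=18 g(18,-14)=153 g(18,-12)=816 g(18,-10)=3060 g(18,-8)=8567 g(18,-6)=18546 g(18,-4)=31671 g(18,-2)=42942 g(18,0)=45560 g(18,2)=35190 g(18,4)=13260
t=19: g(19,-19)=1 g(19,-17)=19 g(19,-15)=171 g(19,-13)=969 g(19,-11)=3876 g(19,-9)=11627 g(19,-7)=27113 g(19,-5)=50217 g(19,-3)=74613 g(19,-1)=88502 g(19,1)=80750 g(19,3)=48450
t=20: g(20,-20)=1 g(20,-18)=20 g(20,-16)=190 g(20,-14)=1140 g(20,-12)=4845 g(20,-10)=15503 g(20,-8)=38740 g(20,-6)=77330 g(20,-4)=124830 g(20,-2)=163115 g(20,0)=169252 g(20,2)=129200 g(20,4)=48450
t=21: g(21,-21)=1 g(21,-19)=21 g(21,-17)=210 g(21,-15)=1330 g(21,-13)=5985 g(21,-11)=20348 g(21,-9)=54243 g(21,-7)=116070 g(21,-5)=202160 g(21,-3)=287945 g(21,-1)=332367 g(21,1)=298452 g(21,3)=177650
t=22: g(22,-22)=1 g(22,-20)=22 g(22,-18)=231 g(22,-16)=1540 g(22,-14)=7315 g(22,-12)=26333 g(22,-10)=74591 g(22,-8)=170313 g(22,-6)=318230 g(22,-4)=490105 g(22,-2)=620312 g(22,0)=630819 g(22,2)=476102 g(22,4)=177650
t=23: g(23,-23)=1 g(23,-21)=23 g(23,-19)=253 g(23,-17)=1771 g(23,-15)=8855 g(23,-13)=33648 g(23,-11)=100924 g(23,-9)=244904 g(23,-7)=488543 g(23,-5)=808335 g(23,-3)=1110417 g(23,-1)=1251131 g(23,1)=1106921 g(23,3)=653752
t=24: g(24,-24)=1 g(24,-22)=24 g(24,-20)=276 g(24,-18)=2024 g(24,-16)=10626 g(24,-14)=42503 g(24,-12)=134572 g(24,-10)=345828 g(24,-8)=733447 g(24,-6)=1296878 g(24,-4)=1918752 g(24,-2)=2361548 g(24,0)=2358052 g(24,2)=1760673 g(24,4)=653752
t=25: g(25,-25)=1 g(25,-23)=25 g(25,-21)=300 g(25,-19)=2300 g(25,-17)=12650 g(25,-15)=53129 g(25,-13)=177075 g(25,-11)=480400 g(25,-9)=1079275 g(25,-7)=2030325 g(25,-5)=3215630 g(25,-3)=4280300 g(25,-1)=4719600 g(25,1)=4118725 g(25,3)=2414425
t=26: g(26,-26)=1 g(26,-24)=26 g(26,-22)=325 g(26,-20)=2600 g(26,-18)=14950 g(26,-16)=65779 g(26,-14)=230204 g(26,-12)=657475 g(26,-10)=1559675 g(26,-8)=3109600 g(26,-6)=5245955 g(26,-4)=7495930 g(26,-2)=8999900 g(26,0)=8838325 g(26,2)=6533150 g(26,4)=2414425
t=27: g(27,-27)=1 g(27,-25)=27 g(27,-23)=351 g(27,-21)=2925 g(27,-19)=17550 g(27,-17)=80729 g(27,-15)=295983 g(27,-13)=887679 g(27,-11)=2217150 g(27,-9)=4669275 g(27,-7)=8355555 g(27,-5)=12741885 g(27,-3)=16495830 g(27,-1)=17838225 g(27,1)=15371475 g(27,3)=8947575
t=28: g(28,-28)=1 g(28,-26)=28 g(28,-24)=378 g(28,-22)=3276 g(28,-20)=20475 g(28,-18)=98279 g(28,-16)=376712 g(28,-14)=1183662 g(28,-12)=3104829 g(28,-10)=6886425 g(28,-8)=13024830 g(28,-6)=21097440 g(28,-4)=29237715 g(28,-2)=34334055 g(28,0)=33209700 g(28,2)=24319050 g(28,4)=8947575
Paths never hitting 5: Σ_s g(28,s) = 175844430
Paths hitting 5: 2^28 - 175844430 = 92591026
P = 92591026/268435456 = 46295513/134217728

Answer: 46295513/134217728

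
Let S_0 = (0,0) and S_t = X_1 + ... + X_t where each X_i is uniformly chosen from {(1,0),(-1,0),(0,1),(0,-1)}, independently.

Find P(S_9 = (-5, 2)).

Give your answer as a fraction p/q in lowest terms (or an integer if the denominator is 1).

Let h be the number of horizontal steps (so 9-h are vertical). To end at (-5,2) need (h-5)/2 right-steps and ((9-h)+2)/2 up-steps.
Sum over h with 5 ≤ h ≤ 7, h ≡ 1 (mod 2), 9-h ≡ 0 (mod 2):
h=5: C(9,5)·C(5,0)·C(4,3) = 126·1·4 = 504
h=7: C(9,7)·C(7,1)·C(2,2) = 36·7·1 = 252
Total favorable: 756
Total paths: 4^9 = 262144
P = 756/262144 = 189/65536

Answer: 189/65536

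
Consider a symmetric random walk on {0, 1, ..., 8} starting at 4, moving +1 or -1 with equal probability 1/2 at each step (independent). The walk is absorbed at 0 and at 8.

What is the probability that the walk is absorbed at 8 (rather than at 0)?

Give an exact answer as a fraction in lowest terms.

Symmetric walk (p = 1/2): the harmonic-function argument gives P(hit 8 before 0 | start at 4) = a/N.
P = 4/8 = 1/2

Answer: 1/2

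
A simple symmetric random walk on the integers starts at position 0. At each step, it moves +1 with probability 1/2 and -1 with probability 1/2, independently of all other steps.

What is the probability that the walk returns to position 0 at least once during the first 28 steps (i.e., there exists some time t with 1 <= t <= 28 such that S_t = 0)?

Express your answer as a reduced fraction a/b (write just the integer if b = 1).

Answer: 28539857/33554432

Derivation:
Count via complement. Let g(t,s) = #length-t paths at position s with S_1..S_t all ≠ 0.
g(t,s) = g(t-1,s-1) + g(t-1,s+1) for s ≠ 0; g(t,0) = 0.
t=0: g(0,0)=1
t=1: g(1,-1)=1 g(1,1)=1
t=2: g(2,-2)=1 g(2,2)=1
t=3: g(3,-3)=1 g(3,-1)=1 g(3,1)=1 g(3,3)=1
t=4: g(4,-4)=1 g(4,-2)=2 g(4,2)=2 g(4,4)=1
t=5: g(5,-5)=1 g(5,-3)=3 g(5,-1)=2 g(5,1)=2 g(5,3)=3 g(5,5)=1
t=6: g(6,-6)=1 g(6,-4)=4 g(6,-2)=5 g(6,2)=5 g(6,4)=4 g(6,6)=1
t=7: g(7,-7)=1 g(7,-5)=5 g(7,-3)=9 g(7,-1)=5 g(7,1)=5 g(7,3)=9 g(7,5)=5 g(7,7)=1
t=8: g(8,-8)=1 g(8,-6)=6 g(8,-4)=14 g(8,-2)=14 g(8,2)=14 g(8,4)=14 g(8,6)=6 g(8,8)=1
t=9: g(9,-9)=1 g(9,-7)=7 g(9,-5)=20 g(9,-3)=28 g(9,-1)=14 g(9,1)=14 g(9,3)=28 g(9,5)=20 g(9,7)=7 g(9,9)=1
t=10: g(10,-10)=1 g(10,-8)=8 g(10,-6)=27 g(10,-4)=48 g(10,-2)=42 g(10,2)=42 g(10,4)=48 g(10,6)=27 g(10,8)=8 g(10,10)=1
t=11: g(11,-11)=1 g(11,-9)=9 g(11,-7)=35 g(11,-5)=75 g(11,-3)=90 g(11,-1)=42 g(11,1)=42 g(11,3)=90 g(11,5)=75 g(11,7)=35 g(11,9)=9 g(11,11)=1
t=12: g(12,-12)=1 g(12,-10)=10 g(12,-8)=44 g(12,-6)=110 g(12,-4)=165 g(12,-2)=132 g(12,2)=132 g(12,4)=165 g(12,6)=110 g(12,8)=44 g(12,10)=10 g(12,12)=1
t=13: g(13,-13)=1 g(13,-11)=11 g(13,-9)=54 g(13,-7)=154 g(13,-5)=275 g(13,-3)=297 g(13,-1)=132 g(13,1)=132 g(13,3)=297 g(13,5)=275 g(13,7)=154 g(13,9)=54 g(13,11)=11 g(13,13)=1
t=14: g(14,-14)=1 g(14,-12)=12 g(14,-10)=65 g(14,-8)=208 g(14,-6)=429 g(14,-4)=572 g(14,-2)=429 g(14,2)=429 g(14,4)=572 g(14,6)=429 g(14,8)=208 g(14,10)=65 g(14,12)=12 g(14,14)=1
t=15: g(15,-15)=1 g(15,-13)=13 g(15,-11)=77 g(15,-9)=273 g(15,-7)=637 g(15,-5)=1001 g(15,-3)=1001 g(15,-1)=429 g(15,1)=429 g(15,3)=1001 g(15,5)=1001 g(15,7)=637 g(15,9)=273 g(15,11)=77 g(15,13)=13 g(15,15)=1
t=16: g(16,-16)=1 g(16,-14)=14 g(16,-12)=90 g(16,-10)=350 g(16,-8)=910 g(16,-6)=1638 g(16,-4)=2002 g(16,-2)=1430 g(16,2)=1430 g(16,4)=2002 g(16,6)=1638 g(16,8)=910 g(16,10)=350 g(16,12)=90 g(16,14)=14 g(16,16)=1
t=17: g(17,-17)=1 g(17,-15)=15 g(17,-13)=104 g(17,-11)=440 g(17,-9)=1260 g(17,-7)=2548 g(17,-5)=3640 g(17,-3)=3432 g(17,-1)=1430 g(17,1)=1430 g(17,3)=3432 g(17,5)=3640 g(17,7)=2548 g(17,9)=1260 g(17,11)=440 g(17,13)=104 g(17,15)=15 g(17,17)=1
t=18: g(18,-18)=1 g(18,-16)=16 g(18,-14)=119 g(18,-12)=544 g(18,-10)=1700 g(18,-8)=3808 g(18,-6)=6188 g(18,-4)=7072 g(18,-2)=4862 g(18,2)=4862 g(18,4)=7072 g(18,6)=6188 g(18,8)=3808 g(18,10)=1700 g(18,12)=544 g(18,14)=119 g(18,16)=16 g(18,18)=1
t=19: g(19,-19)=1 g(19,-17)=17 g(19,-15)=135 g(19,-13)=663 g(19,-11)=2244 g(19,-9)=5508 g(19,-7)=9996 g(19,-5)=13260 g(19,-3)=11934 g(19,-1)=4862 g(19,1)=4862 g(19,3)=11934 g(19,5)=13260 g(19,7)=9996 g(19,9)=5508 g(19,11)=2244 g(19,13)=663 g(19,15)=135 g(19,17)=17 g(19,19)=1
t=20: g(20,-20)=1 g(20,-18)=18 g(20,-16)=152 g(20,-14)=798 g(20,-12)=2907 g(20,-10)=7752 g(20,-8)=15504 g(20,-6)=23256 g(20,-4)=25194 g(20,-2)=16796 g(20,2)=16796 g(20,4)=25194 g(20,6)=23256 g(20,8)=15504 g(20,10)=7752 g(20,12)=2907 g(20,14)=798 g(20,16)=152 g(20,18)=18 g(20,20)=1
t=21: g(21,-21)=1 g(21,-19)=19 g(21,-17)=170 g(21,-15)=950 g(21,-13)=3705 g(21,-11)=10659 g(21,-9)=23256 g(21,-7)=38760 g(21,-5)=48450 g(21,-3)=41990 g(21,-1)=16796 g(21,1)=16796 g(21,3)=41990 g(21,5)=48450 g(21,7)=38760 g(21,9)=23256 g(21,11)=10659 g(21,13)=3705 g(21,15)=950 g(21,17)=170 g(21,19)=19 g(21,21)=1
t=22: g(22,-22)=1 g(22,-20)=20 g(22,-18)=189 g(22,-16)=1120 g(22,-14)=4655 g(22,-12)=14364 g(22,-10)=33915 g(22,-8)=62016 g(22,-6)=87210 g(22,-4)=90440 g(22,-2)=58786 g(22,2)=58786 g(22,4)=90440 g(22,6)=87210 g(22,8)=62016 g(22,10)=33915 g(22,12)=14364 g(22,14)=4655 g(22,16)=1120 g(22,18)=189 g(22,20)=20 g(22,22)=1
t=23: g(23,-23)=1 g(23,-21)=21 g(23,-19)=209 g(23,-17)=1309 g(23,-15)=5775 g(23,-13)=19019 g(23,-11)=48279 g(23,-9)=95931 g(23,-7)=149226 g(23,-5)=177650 g(23,-3)=149226 g(23,-1)=58786 g(23,1)=58786 g(23,3)=149226 g(23,5)=177650 g(23,7)=149226 g(23,9)=95931 g(23,11)=48279 g(23,13)=19019 g(23,15)=5775 g(23,17)=1309 g(23,19)=209 g(23,21)=21 g(23,23)=1
t=24: g(24,-24)=1 g(24,-22)=22 g(24,-20)=230 g(24,-18)=1518 g(24,-16)=7084 g(24,-14)=24794 g(24,-12)=67298 g(24,-10)=144210 g(24,-8)=245157 g(24,-6)=326876 g(24,-4)=326876 g(24,-2)=208012 g(24,2)=208012 g(24,4)=326876 g(24,6)=326876 g(24,8)=245157 g(24,10)=144210 g(24,12)=67298 g(24,14)=24794 g(24,16)=7084 g(24,18)=1518 g(24,20)=230 g(24,22)=22 g(24,24)=1
t=25: g(25,-25)=1 g(25,-23)=23 g(25,-21)=252 g(25,-19)=1748 g(25,-17)=8602 g(25,-15)=31878 g(25,-13)=92092 g(25,-11)=211508 g(25,-9)=389367 g(25,-7)=572033 g(25,-5)=653752 g(25,-3)=534888 g(25,-1)=208012 g(25,1)=208012 g(25,3)=534888 g(25,5)=653752 g(25,7)=572033 g(25,9)=389367 g(25,11)=211508 g(25,13)=92092 g(25,15)=31878 g(25,17)=8602 g(25,19)=1748 g(25,21)=252 g(25,23)=23 g(25,25)=1
t=26: g(26,-26)=1 g(26,-24)=24 g(26,-22)=275 g(26,-20)=2000 g(26,-18)=10350 g(26,-16)=40480 g(26,-14)=123970 g(26,-12)=303600 g(26,-10)=600875 g(26,-8)=961400 g(26,-6)=1225785 g(26,-4)=1188640 g(26,-2)=742900 g(26,2)=742900 g(26,4)=1188640 g(26,6)=1225785 g(26,8)=961400 g(26,10)=600875 g(26,12)=303600 g(26,14)=123970 g(26,16)=40480 g(26,18)=10350 g(26,20)=2000 g(26,22)=275 g(26,24)=24 g(26,26)=1
t=27: g(27,-27)=1 g(27,-25)=25 g(27,-23)=299 g(27,-21)=2275 g(27,-19)=12350 g(27,-17)=50830 g(27,-15)=164450 g(27,-13)=427570 g(27,-11)=904475 g(27,-9)=1562275 g(27,-7)=2187185 g(27,-5)=2414425 g(27,-3)=1931540 g(27,-1)=742900 g(27,1)=742900 g(27,3)=1931540 g(27,5)=2414425 g(27,7)=2187185 g(27,9)=1562275 g(27,11)=904475 g(27,13)=427570 g(27,15)=164450 g(27,17)=50830 g(27,19)=12350 g(27,21)=2275 g(27,23)=299 g(27,25)=25 g(27,27)=1
t=28: g(28,-28)=1 g(28,-26)=26 g(28,-24)=324 g(28,-22)=2574 g(28,-20)=14625 g(28,-18)=63180 g(28,-16)=215280 g(28,-14)=592020 g(28,-12)=1332045 g(28,-10)=2466750 g(28,-8)=3749460 g(28,-6)=4601610 g(28,-4)=4345965 g(28,-2)=2674440 g(28,2)=2674440 g(28,4)=4345965 g(28,6)=4601610 g(28,8)=3749460 g(28,10)=2466750 g(28,12)=1332045 g(28,14)=592020 g(28,16)=215280 g(28,18)=63180 g(28,20)=14625 g(28,22)=2574 g(28,24)=324 g(28,26)=26 g(28,28)=1
Paths never hitting 0: Σ_s g(28,s) = 40116600
Paths hitting 0: 2^28 - 40116600 = 228318856
P = 228318856/268435456 = 28539857/33554432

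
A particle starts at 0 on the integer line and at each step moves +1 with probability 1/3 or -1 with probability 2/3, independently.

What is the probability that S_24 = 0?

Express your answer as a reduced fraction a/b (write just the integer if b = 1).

To be at 0 after 24 steps: need exactly 12 steps of +1 and 12 of -1.
Number of such sequences: C(24,12) = 2704156
Each has probability (1/3)^12 · (2/3)^12 = 4096/282429536481
P = 2704156 · 4096/282429536481 = 11076222976/282429536481

Answer: 11076222976/282429536481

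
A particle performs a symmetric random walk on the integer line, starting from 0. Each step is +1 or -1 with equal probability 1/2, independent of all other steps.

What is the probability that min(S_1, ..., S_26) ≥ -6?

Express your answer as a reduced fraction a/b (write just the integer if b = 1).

Answer: 27895895/33554432

Derivation:
Let f(t,s) = #length-t paths at position s with S_1..S_t all ≥ -6.
f(t,s) = f(t-1,s-1) + f(t-1,s+1) for s ≥ -6; f(t,s) = 0 for s < -6.
t=0: f(0,0)=1
t=1: f(1,-1)=1 f(1,1)=1
t=2: f(2,-2)=1 f(2,0)=2 f(2,2)=1
t=3: f(3,-3)=1 f(3,-1)=3 f(3,1)=3 f(3,3)=1
t=4: f(4,-4)=1 f(4,-2)=4 f(4,0)=6 f(4,2)=4 f(4,4)=1
t=5: f(5,-5)=1 f(5,-3)=5 f(5,-1)=10 f(5,1)=10 f(5,3)=5 f(5,5)=1
t=6: f(6,-6)=1 f(6,-4)=6 f(6,-2)=15 f(6,0)=20 f(6,2)=15 f(6,4)=6 f(6,6)=1
t=7: f(7,-5)=7 f(7,-3)=21 f(7,-1)=35 f(7,1)=35 f(7,3)=21 f(7,5)=7 f(7,7)=1
t=8: f(8,-6)=7 f(8,-4)=28 f(8,-2)=56 f(8,0)=70 f(8,2)=56 f(8,4)=28 f(8,6)=8 f(8,8)=1
t=9: f(9,-5)=35 f(9,-3)=84 f(9,-1)=126 f(9,1)=126 f(9,3)=84 f(9,5)=36 f(9,7)=9 f(9,9)=1
t=10: f(10,-6)=35 f(10,-4)=119 f(10,-2)=210 f(10,0)=252 f(10,2)=210 f(10,4)=120 f(10,6)=45 f(10,8)=10 f(10,10)=1
t=11: f(11,-5)=154 f(11,-3)=329 f(11,-1)=462 f(11,1)=462 f(11,3)=330 f(11,5)=165 f(11,7)=55 f(11,9)=11 f(11,11)=1
t=12: f(12,-6)=154 f(12,-4)=483 f(12,-2)=791 f(12,0)=924 f(12,2)=792 f(12,4)=495 f(12,6)=220 f(12,8)=66 f(12,10)=12 f(12,12)=1
t=13: f(13,-5)=637 f(13,-3)=1274 f(13,-1)=1715 f(13,1)=1716 f(13,3)=1287 f(13,5)=715 f(13,7)=286 f(13,9)=78 f(13,11)=13 f(13,13)=1
t=14: f(14,-6)=637 f(14,-4)=1911 f(14,-2)=2989 f(14,0)=3431 f(14,2)=3003 f(14,4)=2002 f(14,6)=1001 f(14,8)=364 f(14,10)=91 f(14,12)=14 f(14,14)=1
t=15: f(15,-5)=2548 f(15,-3)=4900 f(15,-1)=6420 f(15,1)=6434 f(15,3)=5005 f(15,5)=3003 f(15,7)=1365 f(15,9)=455 f(15,11)=105 f(15,13)=15 f(15,15)=1
t=16: f(16,-6)=2548 f(16,-4)=7448 f(16,-2)=11320 f(16,0)=12854 f(16,2)=11439 f(16,4)=8008 f(16,6)=4368 f(16,8)=1820 f(16,10)=560 f(16,12)=120 f(16,14)=16 f(16,16)=1
t=17: f(17,-5)=9996 f(17,-3)=18768 f(17,-1)=24174 f(17,1)=24293 f(17,3)=19447 f(17,5)=12376 f(17,7)=6188 f(17,9)=2380 f(17,11)=680 f(17,13)=136 f(17,15)=17 f(17,17)=1
t=18: f(18,-6)=9996 f(18,-4)=28764 f(18,-2)=42942 f(18,0)=48467 f(18,2)=43740 f(18,4)=31823 f(18,6)=18564 f(18,8)=8568 f(18,10)=3060 f(18,12)=816 f(18,14)=153 f(18,16)=18 f(18,18)=1
t=19: f(19,-5)=38760 f(19,-3)=71706 f(19,-1)=91409 f(19,1)=92207 f(19,3)=75563 f(19,5)=50387 f(19,7)=27132 f(19,9)=11628 f(19,11)=3876 f(19,13)=969 f(19,15)=171 f(19,17)=19 f(19,19)=1
t=20: f(20,-6)=38760 f(20,-4)=110466 f(20,-2)=163115 f(20,0)=183616 f(20,2)=167770 f(20,4)=125950 f(20,6)=77519 f(20,8)=38760 f(20,10)=15504 f(20,12)=4845 f(20,14)=1140 f(20,16)=190 f(20,18)=20 f(20,20)=1
t=21: f(21,-5)=149226 f(21,-3)=273581 f(21,-1)=346731 f(21,1)=351386 f(21,3)=293720 f(21,5)=203469 f(21,7)=116279 f(21,9)=54264 f(21,11)=20349 f(21,13)=5985 f(21,15)=1330 f(21,17)=210 f(21,19)=21 f(21,21)=1
t=22: f(22,-6)=149226 f(22,-4)=422807 f(22,-2)=620312 f(22,0)=698117 f(22,2)=645106 f(22,4)=497189 f(22,6)=319748 f(22,8)=170543 f(22,10)=74613 f(22,12)=26334 f(22,14)=7315 f(22,16)=1540 f(22,18)=231 f(22,20)=22 f(22,22)=1
t=23: f(23,-5)=572033 f(23,-3)=1043119 f(23,-1)=1318429 f(23,1)=1343223 f(23,3)=1142295 f(23,5)=816937 f(23,7)=490291 f(23,9)=245156 f(23,11)=100947 f(23,13)=33649 f(23,15)=8855 f(23,17)=1771 f(23,19)=253 f(23,21)=23 f(23,23)=1
t=24: f(24,-6)=572033 f(24,-4)=1615152 f(24,-2)=2361548 f(24,0)=2661652 f(24,2)=2485518 f(24,4)=1959232 f(24,6)=1307228 f(24,8)=735447 f(24,10)=346103 f(24,12)=134596 f(24,14)=42504 f(24,16)=10626 f(24,18)=2024 f(24,20)=276 f(24,22)=24 f(24,24)=1
t=25: f(25,-5)=2187185 f(25,-3)=3976700 f(25,-1)=5023200 f(25,1)=5147170 f(25,3)=4444750 f(25,5)=3266460 f(25,7)=2042675 f(25,9)=1081550 f(25,11)=480699 f(25,13)=177100 f(25,15)=53130 f(25,17)=12650 f(25,19)=2300 f(25,21)=300 f(25,23)=25 f(25,25)=1
t=26: f(26,-6)=2187185 f(26,-4)=6163885 f(26,-2)=8999900 f(26,0)=10170370 f(26,2)=9591920 f(26,4)=7711210 f(26,6)=5309135 f(26,8)=3124225 f(26,10)=1562249 f(26,12)=657799 f(26,14)=230230 f(26,16)=65780 f(26,18)=14950 f(26,20)=2600 f(26,22)=325 f(26,24)=26 f(26,26)=1
Σ_s f(26,s) = 55791790
P = 55791790/67108864 = 27895895/33554432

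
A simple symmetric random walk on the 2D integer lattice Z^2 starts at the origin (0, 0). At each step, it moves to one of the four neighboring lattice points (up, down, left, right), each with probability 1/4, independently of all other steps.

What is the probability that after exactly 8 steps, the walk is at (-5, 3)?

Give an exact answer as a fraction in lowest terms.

Answer: 7/8192

Derivation:
Let h be the number of horizontal steps (so 8-h are vertical). To end at (-5,3) need (h-5)/2 right-steps and ((8-h)+3)/2 up-steps.
Sum over h with 5 ≤ h ≤ 5, h ≡ 1 (mod 2), 8-h ≡ 1 (mod 2):
h=5: C(8,5)·C(5,0)·C(3,3) = 56·1·1 = 56
Total favorable: 56
Total paths: 4^8 = 65536
P = 56/65536 = 7/8192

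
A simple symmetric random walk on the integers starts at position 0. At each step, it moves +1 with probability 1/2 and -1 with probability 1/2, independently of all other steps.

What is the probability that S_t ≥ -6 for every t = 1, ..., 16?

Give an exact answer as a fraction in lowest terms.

Let f(t,s) = #length-t paths at position s with S_1..S_t all ≥ -6.
f(t,s) = f(t-1,s-1) + f(t-1,s+1) for s ≥ -6; f(t,s) = 0 for s < -6.
t=0: f(0,0)=1
t=1: f(1,-1)=1 f(1,1)=1
t=2: f(2,-2)=1 f(2,0)=2 f(2,2)=1
t=3: f(3,-3)=1 f(3,-1)=3 f(3,1)=3 f(3,3)=1
t=4: f(4,-4)=1 f(4,-2)=4 f(4,0)=6 f(4,2)=4 f(4,4)=1
t=5: f(5,-5)=1 f(5,-3)=5 f(5,-1)=10 f(5,1)=10 f(5,3)=5 f(5,5)=1
t=6: f(6,-6)=1 f(6,-4)=6 f(6,-2)=15 f(6,0)=20 f(6,2)=15 f(6,4)=6 f(6,6)=1
t=7: f(7,-5)=7 f(7,-3)=21 f(7,-1)=35 f(7,1)=35 f(7,3)=21 f(7,5)=7 f(7,7)=1
t=8: f(8,-6)=7 f(8,-4)=28 f(8,-2)=56 f(8,0)=70 f(8,2)=56 f(8,4)=28 f(8,6)=8 f(8,8)=1
t=9: f(9,-5)=35 f(9,-3)=84 f(9,-1)=126 f(9,1)=126 f(9,3)=84 f(9,5)=36 f(9,7)=9 f(9,9)=1
t=10: f(10,-6)=35 f(10,-4)=119 f(10,-2)=210 f(10,0)=252 f(10,2)=210 f(10,4)=120 f(10,6)=45 f(10,8)=10 f(10,10)=1
t=11: f(11,-5)=154 f(11,-3)=329 f(11,-1)=462 f(11,1)=462 f(11,3)=330 f(11,5)=165 f(11,7)=55 f(11,9)=11 f(11,11)=1
t=12: f(12,-6)=154 f(12,-4)=483 f(12,-2)=791 f(12,0)=924 f(12,2)=792 f(12,4)=495 f(12,6)=220 f(12,8)=66 f(12,10)=12 f(12,12)=1
t=13: f(13,-5)=637 f(13,-3)=1274 f(13,-1)=1715 f(13,1)=1716 f(13,3)=1287 f(13,5)=715 f(13,7)=286 f(13,9)=78 f(13,11)=13 f(13,13)=1
t=14: f(14,-6)=637 f(14,-4)=1911 f(14,-2)=2989 f(14,0)=3431 f(14,2)=3003 f(14,4)=2002 f(14,6)=1001 f(14,8)=364 f(14,10)=91 f(14,12)=14 f(14,14)=1
t=15: f(15,-5)=2548 f(15,-3)=4900 f(15,-1)=6420 f(15,1)=6434 f(15,3)=5005 f(15,5)=3003 f(15,7)=1365 f(15,9)=455 f(15,11)=105 f(15,13)=15 f(15,15)=1
t=16: f(16,-6)=2548 f(16,-4)=7448 f(16,-2)=11320 f(16,0)=12854 f(16,2)=11439 f(16,4)=8008 f(16,6)=4368 f(16,8)=1820 f(16,10)=560 f(16,12)=120 f(16,14)=16 f(16,16)=1
Σ_s f(16,s) = 60502
P = 60502/65536 = 30251/32768

Answer: 30251/32768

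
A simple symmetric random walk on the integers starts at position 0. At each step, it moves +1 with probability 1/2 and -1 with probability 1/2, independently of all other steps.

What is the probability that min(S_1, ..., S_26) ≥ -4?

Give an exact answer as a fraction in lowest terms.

Let f(t,s) = #length-t paths at position s with S_1..S_t all ≥ -4.
f(t,s) = f(t-1,s-1) + f(t-1,s+1) for s ≥ -4; f(t,s) = 0 for s < -4.
t=0: f(0,0)=1
t=1: f(1,-1)=1 f(1,1)=1
t=2: f(2,-2)=1 f(2,0)=2 f(2,2)=1
t=3: f(3,-3)=1 f(3,-1)=3 f(3,1)=3 f(3,3)=1
t=4: f(4,-4)=1 f(4,-2)=4 f(4,0)=6 f(4,2)=4 f(4,4)=1
t=5: f(5,-3)=5 f(5,-1)=10 f(5,1)=10 f(5,3)=5 f(5,5)=1
t=6: f(6,-4)=5 f(6,-2)=15 f(6,0)=20 f(6,2)=15 f(6,4)=6 f(6,6)=1
t=7: f(7,-3)=20 f(7,-1)=35 f(7,1)=35 f(7,3)=21 f(7,5)=7 f(7,7)=1
t=8: f(8,-4)=20 f(8,-2)=55 f(8,0)=70 f(8,2)=56 f(8,4)=28 f(8,6)=8 f(8,8)=1
t=9: f(9,-3)=75 f(9,-1)=125 f(9,1)=126 f(9,3)=84 f(9,5)=36 f(9,7)=9 f(9,9)=1
t=10: f(10,-4)=75 f(10,-2)=200 f(10,0)=251 f(10,2)=210 f(10,4)=120 f(10,6)=45 f(10,8)=10 f(10,10)=1
t=11: f(11,-3)=275 f(11,-1)=451 f(11,1)=461 f(11,3)=330 f(11,5)=165 f(11,7)=55 f(11,9)=11 f(11,11)=1
t=12: f(12,-4)=275 f(12,-2)=726 f(12,0)=912 f(12,2)=791 f(12,4)=495 f(12,6)=220 f(12,8)=66 f(12,10)=12 f(12,12)=1
t=13: f(13,-3)=1001 f(13,-1)=1638 f(13,1)=1703 f(13,3)=1286 f(13,5)=715 f(13,7)=286 f(13,9)=78 f(13,11)=13 f(13,13)=1
t=14: f(14,-4)=1001 f(14,-2)=2639 f(14,0)=3341 f(14,2)=2989 f(14,4)=2001 f(14,6)=1001 f(14,8)=364 f(14,10)=91 f(14,12)=14 f(14,14)=1
t=15: f(15,-3)=3640 f(15,-1)=5980 f(15,1)=6330 f(15,3)=4990 f(15,5)=3002 f(15,7)=1365 f(15,9)=455 f(15,11)=105 f(15,13)=15 f(15,15)=1
t=16: f(16,-4)=3640 f(16,-2)=9620 f(16,0)=12310 f(16,2)=11320 f(16,4)=7992 f(16,6)=4367 f(16,8)=1820 f(16,10)=560 f(16,12)=120 f(16,14)=16 f(16,16)=1
t=17: f(17,-3)=13260 f(17,-1)=21930 f(17,1)=23630 f(17,3)=19312 f(17,5)=12359 f(17,7)=6187 f(17,9)=2380 f(17,11)=680 f(17,13)=136 f(17,15)=17 f(17,17)=1
t=18: f(18,-4)=13260 f(18,-2)=35190 f(18,0)=45560 f(18,2)=42942 f(18,4)=31671 f(18,6)=18546 f(18,8)=8567 f(18,10)=3060 f(18,12)=816 f(18,14)=153 f(18,16)=18 f(18,18)=1
t=19: f(19,-3)=48450 f(19,-1)=80750 f(19,1)=88502 f(19,3)=74613 f(19,5)=50217 f(19,7)=27113 f(19,9)=11627 f(19,11)=3876 f(19,13)=969 f(19,15)=171 f(19,17)=19 f(19,19)=1
t=20: f(20,-4)=48450 f(20,-2)=129200 f(20,0)=169252 f(20,2)=163115 f(20,4)=124830 f(20,6)=77330 f(20,8)=38740 f(20,10)=15503 f(20,12)=4845 f(20,14)=1140 f(20,16)=190 f(20,18)=20 f(20,20)=1
t=21: f(21,-3)=177650 f(21,-1)=298452 f(21,1)=332367 f(21,3)=287945 f(21,5)=202160 f(21,7)=116070 f(21,9)=54243 f(21,11)=20348 f(21,13)=5985 f(21,15)=1330 f(21,17)=210 f(21,19)=21 f(21,21)=1
t=22: f(22,-4)=177650 f(22,-2)=476102 f(22,0)=630819 f(22,2)=620312 f(22,4)=490105 f(22,6)=318230 f(22,8)=170313 f(22,10)=74591 f(22,12)=26333 f(22,14)=7315 f(22,16)=1540 f(22,18)=231 f(22,20)=22 f(22,22)=1
t=23: f(23,-3)=653752 f(23,-1)=1106921 f(23,1)=1251131 f(23,3)=1110417 f(23,5)=808335 f(23,7)=488543 f(23,9)=244904 f(23,11)=100924 f(23,13)=33648 f(23,15)=8855 f(23,17)=1771 f(23,19)=253 f(23,21)=23 f(23,23)=1
t=24: f(24,-4)=653752 f(24,-2)=1760673 f(24,0)=2358052 f(24,2)=2361548 f(24,4)=1918752 f(24,6)=1296878 f(24,8)=733447 f(24,10)=345828 f(24,12)=134572 f(24,14)=42503 f(24,16)=10626 f(24,18)=2024 f(24,20)=276 f(24,22)=24 f(24,24)=1
t=25: f(25,-3)=2414425 f(25,-1)=4118725 f(25,1)=4719600 f(25,3)=4280300 f(25,5)=3215630 f(25,7)=2030325 f(25,9)=1079275 f(25,11)=480400 f(25,13)=177075 f(25,15)=53129 f(25,17)=12650 f(25,19)=2300 f(25,21)=300 f(25,23)=25 f(25,25)=1
t=26: f(26,-4)=2414425 f(26,-2)=6533150 f(26,0)=8838325 f(26,2)=8999900 f(26,4)=7495930 f(26,6)=5245955 f(26,8)=3109600 f(26,10)=1559675 f(26,12)=657475 f(26,14)=230204 f(26,16)=65779 f(26,18)=14950 f(26,20)=2600 f(26,22)=325 f(26,24)=26 f(26,26)=1
Σ_s f(26,s) = 45168320
P = 45168320/67108864 = 705755/1048576

Answer: 705755/1048576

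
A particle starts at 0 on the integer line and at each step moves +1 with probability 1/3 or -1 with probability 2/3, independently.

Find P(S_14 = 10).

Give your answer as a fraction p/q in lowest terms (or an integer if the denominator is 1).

Answer: 364/4782969

Derivation:
To reach position 10 after 14 steps: need 12 steps of +1 and 2 steps of -1.
Number of such sequences: C(14,12) = 91
Each has probability (1/3)^12 · (2/3)^2 = 4/4782969
P = 91 · 4/4782969 = 364/4782969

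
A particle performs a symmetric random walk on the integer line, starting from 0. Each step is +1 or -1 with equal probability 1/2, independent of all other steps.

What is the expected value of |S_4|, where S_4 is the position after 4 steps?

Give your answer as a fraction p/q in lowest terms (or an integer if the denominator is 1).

S_4 takes values m ≡ 0 (mod 2) with |m| ≤ 4; P(S_4=m) = C(4,(4+m)/2)/2^4.
Total paths: 2^4 = 16
Distribution: P(S=-4)=1/16, P(S=-2)=4/16, P(S=0)=6/16, P(S=2)=4/16, P(S=4)=1/16
E[|S_4|] = Σ_m |m|·P(S_4=m) = 24/16 = 3/2

Answer: 3/2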